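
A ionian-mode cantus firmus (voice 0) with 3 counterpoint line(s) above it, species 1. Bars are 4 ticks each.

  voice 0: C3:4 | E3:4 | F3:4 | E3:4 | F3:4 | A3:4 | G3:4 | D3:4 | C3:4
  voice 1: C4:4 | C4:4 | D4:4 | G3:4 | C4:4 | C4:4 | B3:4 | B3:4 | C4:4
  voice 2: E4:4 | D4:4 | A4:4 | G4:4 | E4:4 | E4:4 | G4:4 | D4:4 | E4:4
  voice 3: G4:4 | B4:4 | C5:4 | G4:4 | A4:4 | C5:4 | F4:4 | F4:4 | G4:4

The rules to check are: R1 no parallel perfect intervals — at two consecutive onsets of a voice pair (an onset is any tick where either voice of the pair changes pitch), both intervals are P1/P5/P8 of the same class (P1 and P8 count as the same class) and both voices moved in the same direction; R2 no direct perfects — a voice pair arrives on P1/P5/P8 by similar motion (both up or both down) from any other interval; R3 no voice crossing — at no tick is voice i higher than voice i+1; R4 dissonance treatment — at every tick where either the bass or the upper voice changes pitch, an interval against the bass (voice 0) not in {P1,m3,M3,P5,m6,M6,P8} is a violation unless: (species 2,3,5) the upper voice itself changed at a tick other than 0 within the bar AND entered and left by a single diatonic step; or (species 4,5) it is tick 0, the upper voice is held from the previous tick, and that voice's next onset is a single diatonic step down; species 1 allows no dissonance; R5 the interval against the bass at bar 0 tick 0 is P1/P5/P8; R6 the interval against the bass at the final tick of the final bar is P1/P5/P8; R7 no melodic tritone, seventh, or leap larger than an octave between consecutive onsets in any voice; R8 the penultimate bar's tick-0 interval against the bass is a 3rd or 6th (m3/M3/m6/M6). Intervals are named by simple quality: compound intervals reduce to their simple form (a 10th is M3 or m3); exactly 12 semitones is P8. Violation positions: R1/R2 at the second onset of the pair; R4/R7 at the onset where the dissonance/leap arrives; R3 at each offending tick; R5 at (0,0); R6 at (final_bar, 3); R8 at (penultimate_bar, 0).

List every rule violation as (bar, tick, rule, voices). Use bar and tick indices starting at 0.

bar 0: v0=C3 v1=C4 v2=E4 v3=G4 downbeat P5
bar 1: v0=E3 v1=C4 v2=D4 v3=B4 downbeat P5
bar 2: v0=F3 v1=D4 v2=A4 v3=C5 downbeat P5
bar 3: v0=E3 v1=G3 v2=G4 v3=G4 downbeat m3
bar 4: v0=F3 v1=C4 v2=E4 v3=A4 downbeat M3
bar 5: v0=A3 v1=C4 v2=E4 v3=C5 downbeat m3
bar 6: v0=G3 v1=B3 v2=G4 v3=F4 downbeat m7
bar 7: v0=D3 v1=B3 v2=D4 v3=F4 downbeat m3
bar 8: v0=C3 v1=C4 v2=E4 v3=G4 downbeat P5
  -> R5 @ bar 0 tick 0 v(0, 2): opens on M3
  -> R1 @ bar 1 tick 0 v(0, 3): C3/G4 P5 -> E3/B4 P5 similar
  -> R4 @ bar 1 tick 0 v(0, 2): E3/D4 m7 untreated
  -> R1 @ bar 2 tick 0 v(0, 3): E3/B4 P5 -> F3/C5 P5 similar
  -> R2 @ bar 2 tick 0 v(1, 2): C4/D4 M2 -> D4/A4 P5 similar
  -> R2 @ bar 3 tick 0 v(1, 2): D4/A4 P5 -> G3/G4 P8 similar
  -> R2 @ bar 3 tick 0 v(1, 3): D4/C5 m7 -> G3/G4 P8 similar
  -> R2 @ bar 3 tick 0 v(2, 3): A4/C5 m3 -> G4/G4 P1 similar
  -> R2 @ bar 4 tick 0 v(0, 1): E3/G3 m3 -> F3/C4 P5 similar
  -> R4 @ bar 4 tick 0 v(0, 2): F3/E4 M7 untreated
  -> R3 @ bar 6 tick 0 v(2, 3): G4 above F4
  -> R4 @ bar 6 tick 0 v(0, 3): G3/F4 m7 untreated
  -> R3 @ bar 6 tick 1 v(2, 3): G4 above F4
  -> R3 @ bar 6 tick 2 v(2, 3): G4 above F4
  -> R3 @ bar 6 tick 3 v(2, 3): G4 above F4
  -> R1 @ bar 7 tick 0 v(0, 2): G3/G4 P8 -> D3/D4 P8 similar
  -> R8 @ bar 7 tick 0 v(0, 2): penult P8 not 3rd/6th
  -> R2 @ bar 8 tick 0 v(1, 3): B3/F4 TT -> C4/G4 P5 similar
  -> R6 @ bar 8 tick 3 v(0, 2): closes on M3

(0, 0, R5, (0, 2))
(1, 0, R1, (0, 3))
(1, 0, R4, (0, 2))
(2, 0, R1, (0, 3))
(2, 0, R2, (1, 2))
(3, 0, R2, (1, 2))
(3, 0, R2, (1, 3))
(3, 0, R2, (2, 3))
(4, 0, R2, (0, 1))
(4, 0, R4, (0, 2))
(6, 0, R3, (2, 3))
(6, 0, R4, (0, 3))
(6, 1, R3, (2, 3))
(6, 2, R3, (2, 3))
(6, 3, R3, (2, 3))
(7, 0, R1, (0, 2))
(7, 0, R8, (0, 2))
(8, 0, R2, (1, 3))
(8, 3, R6, (0, 2))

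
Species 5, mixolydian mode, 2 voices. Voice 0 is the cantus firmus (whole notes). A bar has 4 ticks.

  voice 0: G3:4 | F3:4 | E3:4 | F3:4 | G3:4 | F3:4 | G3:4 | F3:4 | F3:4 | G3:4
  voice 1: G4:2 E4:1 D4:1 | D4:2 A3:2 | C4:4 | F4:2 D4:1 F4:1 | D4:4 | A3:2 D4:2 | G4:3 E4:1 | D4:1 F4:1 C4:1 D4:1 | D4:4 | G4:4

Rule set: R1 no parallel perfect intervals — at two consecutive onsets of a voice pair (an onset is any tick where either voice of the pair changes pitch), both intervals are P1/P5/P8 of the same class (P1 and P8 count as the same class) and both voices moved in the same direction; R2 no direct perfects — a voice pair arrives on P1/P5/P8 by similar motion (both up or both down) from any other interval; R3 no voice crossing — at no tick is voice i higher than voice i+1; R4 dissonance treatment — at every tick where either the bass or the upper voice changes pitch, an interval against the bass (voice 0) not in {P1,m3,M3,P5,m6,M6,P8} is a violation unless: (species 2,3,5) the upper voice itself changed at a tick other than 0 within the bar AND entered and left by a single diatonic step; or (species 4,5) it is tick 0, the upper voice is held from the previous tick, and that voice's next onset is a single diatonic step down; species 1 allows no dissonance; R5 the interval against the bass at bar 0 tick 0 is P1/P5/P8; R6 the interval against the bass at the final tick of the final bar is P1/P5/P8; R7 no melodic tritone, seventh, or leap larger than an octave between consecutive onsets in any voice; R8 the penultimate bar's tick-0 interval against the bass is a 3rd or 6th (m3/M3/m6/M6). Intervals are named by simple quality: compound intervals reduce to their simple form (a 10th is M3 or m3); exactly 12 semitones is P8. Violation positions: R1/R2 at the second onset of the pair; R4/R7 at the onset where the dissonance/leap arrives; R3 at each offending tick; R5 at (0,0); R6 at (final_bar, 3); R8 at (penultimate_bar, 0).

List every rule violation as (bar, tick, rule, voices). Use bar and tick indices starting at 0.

(3, 0, R2, (0, 1))
(6, 0, R2, (0, 1))
(9, 0, R2, (0, 1))

bar 0: v0=G3 v1=G4 downbeat P8
bar 1: v0=F3 v1=D4 downbeat M6
bar 2: v0=E3 v1=C4 downbeat m6
bar 3: v0=F3 v1=F4 downbeat P8
bar 4: v0=G3 v1=D4 downbeat P5
bar 5: v0=F3 v1=A3 downbeat M3
bar 6: v0=G3 v1=G4 downbeat P8
bar 7: v0=F3 v1=D4 downbeat M6
bar 8: v0=F3 v1=D4 downbeat M6
bar 9: v0=G3 v1=G4 downbeat P8
  -> R2 @ bar 3 tick 0 v(0, 1): E3/C4 m6 -> F3/F4 P8 similar
  -> R2 @ bar 6 tick 0 v(0, 1): F3/D4 M6 -> G3/G4 P8 similar
  -> R2 @ bar 9 tick 0 v(0, 1): F3/D4 M6 -> G3/G4 P8 similar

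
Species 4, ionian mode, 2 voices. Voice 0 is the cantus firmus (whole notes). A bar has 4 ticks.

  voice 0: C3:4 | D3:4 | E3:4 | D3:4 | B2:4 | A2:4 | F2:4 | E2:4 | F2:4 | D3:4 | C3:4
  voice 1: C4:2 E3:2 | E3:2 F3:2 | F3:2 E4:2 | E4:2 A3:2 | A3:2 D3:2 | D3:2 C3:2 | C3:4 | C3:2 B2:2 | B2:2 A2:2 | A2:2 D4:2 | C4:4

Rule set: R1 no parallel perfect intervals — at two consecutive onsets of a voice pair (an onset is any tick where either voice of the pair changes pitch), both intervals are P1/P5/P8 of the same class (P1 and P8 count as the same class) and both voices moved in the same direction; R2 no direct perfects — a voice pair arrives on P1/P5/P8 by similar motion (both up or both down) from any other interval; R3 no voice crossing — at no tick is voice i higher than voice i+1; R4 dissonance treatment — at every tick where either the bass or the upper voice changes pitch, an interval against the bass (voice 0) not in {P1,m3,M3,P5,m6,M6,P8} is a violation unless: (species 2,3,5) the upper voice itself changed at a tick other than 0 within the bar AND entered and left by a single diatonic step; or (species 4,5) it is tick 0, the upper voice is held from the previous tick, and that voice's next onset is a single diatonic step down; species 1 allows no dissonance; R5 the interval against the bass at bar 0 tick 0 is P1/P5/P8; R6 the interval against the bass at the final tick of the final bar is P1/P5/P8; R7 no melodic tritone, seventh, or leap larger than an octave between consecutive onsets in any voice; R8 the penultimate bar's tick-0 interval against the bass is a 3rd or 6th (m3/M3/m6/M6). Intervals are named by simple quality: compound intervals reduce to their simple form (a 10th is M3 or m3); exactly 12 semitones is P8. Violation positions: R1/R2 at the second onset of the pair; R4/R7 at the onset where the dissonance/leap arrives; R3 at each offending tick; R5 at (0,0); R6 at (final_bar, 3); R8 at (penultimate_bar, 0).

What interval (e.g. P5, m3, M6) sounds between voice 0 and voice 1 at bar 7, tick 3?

voice 0=E2 voice 1=B2 -> P5

P5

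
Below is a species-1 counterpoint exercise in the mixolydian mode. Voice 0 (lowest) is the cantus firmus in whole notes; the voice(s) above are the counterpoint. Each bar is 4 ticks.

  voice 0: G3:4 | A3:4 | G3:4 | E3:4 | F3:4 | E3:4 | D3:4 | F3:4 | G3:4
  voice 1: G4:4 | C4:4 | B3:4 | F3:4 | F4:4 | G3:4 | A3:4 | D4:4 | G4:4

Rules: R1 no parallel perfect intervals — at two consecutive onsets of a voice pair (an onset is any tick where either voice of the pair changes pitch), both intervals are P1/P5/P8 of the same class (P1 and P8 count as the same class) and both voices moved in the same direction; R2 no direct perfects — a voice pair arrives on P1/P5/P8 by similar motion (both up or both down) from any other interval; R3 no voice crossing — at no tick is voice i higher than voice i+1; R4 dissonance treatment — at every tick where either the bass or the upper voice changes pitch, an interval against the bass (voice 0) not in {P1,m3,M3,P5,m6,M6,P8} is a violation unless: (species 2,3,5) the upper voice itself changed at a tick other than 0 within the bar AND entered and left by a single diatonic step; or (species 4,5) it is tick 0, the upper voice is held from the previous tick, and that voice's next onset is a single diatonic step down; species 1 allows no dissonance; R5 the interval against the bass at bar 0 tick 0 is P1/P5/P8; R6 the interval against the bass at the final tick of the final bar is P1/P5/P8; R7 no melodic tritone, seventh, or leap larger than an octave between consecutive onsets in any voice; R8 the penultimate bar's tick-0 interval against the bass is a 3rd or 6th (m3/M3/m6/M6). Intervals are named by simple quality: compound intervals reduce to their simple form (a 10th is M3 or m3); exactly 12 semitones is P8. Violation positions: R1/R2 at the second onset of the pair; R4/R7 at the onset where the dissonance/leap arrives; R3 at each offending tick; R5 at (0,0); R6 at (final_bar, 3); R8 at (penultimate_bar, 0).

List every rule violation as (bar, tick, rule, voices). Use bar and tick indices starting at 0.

bar 0: v0=G3 v1=G4 downbeat P8
bar 1: v0=A3 v1=C4 downbeat m3
bar 2: v0=G3 v1=B3 downbeat M3
bar 3: v0=E3 v1=F3 downbeat m2
bar 4: v0=F3 v1=F4 downbeat P8
bar 5: v0=E3 v1=G3 downbeat m3
bar 6: v0=D3 v1=A3 downbeat P5
bar 7: v0=F3 v1=D4 downbeat M6
bar 8: v0=G3 v1=G4 downbeat P8
  -> R4 @ bar 3 tick 0 v(0, 1): E3/F3 m2 untreated
  -> R7 @ bar 3 tick 0 v(1,): B3->F3 leap 6st
  -> R2 @ bar 4 tick 0 v(0, 1): E3/F3 m2 -> F3/F4 P8 similar
  -> R7 @ bar 5 tick 0 v(1,): F4->G3 leap 10st
  -> R2 @ bar 8 tick 0 v(0, 1): F3/D4 M6 -> G3/G4 P8 similar

(3, 0, R4, (0, 1))
(3, 0, R7, (1,))
(4, 0, R2, (0, 1))
(5, 0, R7, (1,))
(8, 0, R2, (0, 1))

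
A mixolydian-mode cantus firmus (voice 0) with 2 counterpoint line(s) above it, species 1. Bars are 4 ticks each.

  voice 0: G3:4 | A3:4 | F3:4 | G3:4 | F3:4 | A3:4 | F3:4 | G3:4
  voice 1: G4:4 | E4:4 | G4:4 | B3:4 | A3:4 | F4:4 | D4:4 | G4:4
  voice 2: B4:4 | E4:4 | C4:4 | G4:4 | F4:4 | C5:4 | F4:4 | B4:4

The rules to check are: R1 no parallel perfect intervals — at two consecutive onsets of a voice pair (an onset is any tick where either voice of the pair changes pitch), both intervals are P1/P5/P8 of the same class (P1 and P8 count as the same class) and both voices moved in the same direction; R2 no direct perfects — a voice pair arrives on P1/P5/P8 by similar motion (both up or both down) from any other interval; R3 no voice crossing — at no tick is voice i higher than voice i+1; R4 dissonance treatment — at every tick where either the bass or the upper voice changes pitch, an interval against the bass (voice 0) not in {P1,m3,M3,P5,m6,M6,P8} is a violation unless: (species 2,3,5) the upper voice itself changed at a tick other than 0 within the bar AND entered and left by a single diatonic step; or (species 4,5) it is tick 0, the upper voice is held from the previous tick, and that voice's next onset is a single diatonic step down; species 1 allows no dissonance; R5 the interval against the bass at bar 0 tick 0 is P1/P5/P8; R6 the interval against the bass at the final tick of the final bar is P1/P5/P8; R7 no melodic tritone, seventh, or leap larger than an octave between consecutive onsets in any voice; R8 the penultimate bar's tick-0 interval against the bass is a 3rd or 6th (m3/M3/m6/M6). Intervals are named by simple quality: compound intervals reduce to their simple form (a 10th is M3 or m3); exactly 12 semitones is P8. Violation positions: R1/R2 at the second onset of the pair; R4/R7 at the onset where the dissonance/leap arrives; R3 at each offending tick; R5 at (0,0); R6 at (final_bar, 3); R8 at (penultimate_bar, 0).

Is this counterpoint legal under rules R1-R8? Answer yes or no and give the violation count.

No (16 violations)

bar 0: v0=G3 v1=G4 v2=B4 (M3)
bar 1: v0=A3 v1=E4 v2=E4 (P5)
bar 2: v0=F3 v1=G4 v2=C4 (P5)
bar 3: v0=G3 v1=B3 v2=G4 (P8)
bar 4: v0=F3 v1=A3 v2=F4 (P8)
bar 5: v0=A3 v1=F4 v2=C5 (m3)
bar 6: v0=F3 v1=D4 v2=F4 (P8)
bar 7: v0=G3 v1=G4 v2=B4 (M3)
  R5 @ bar0.0: opens on M3
  R2 @ bar1.0: G4/B4 M3 -> E4/E4 P1 similar
  R1 @ bar2.0: A3/E4 P5 -> F3/C4 P5 similar
  R3 @ bar2.0: G4 above C4
  R4 @ bar2.0: F3/G4 M2 untreated
  R3 @ bar2.1: G4 above C4
  R3 @ bar2.2: G4 above C4
  R3 @ bar2.3: G4 above C4
  R2 @ bar3.0: F3/C4 P5 -> G3/G4 P8 similar
  R1 @ bar4.0: G3/G4 P8 -> F3/F4 P8 similar
  R2 @ bar5.0: A3/F4 m6 -> F4/C5 P5 similar
  R2 @ bar6.0: A3/C5 m3 -> F3/F4 P8 similar
  R8 @ bar6.0: penult P8 not 3rd/6th
  R2 @ bar7.0: F3/D4 M6 -> G3/G4 P8 similar
  R7 @ bar7.0: F4->B4 leap 6st
  R6 @ bar7.3: closes on M3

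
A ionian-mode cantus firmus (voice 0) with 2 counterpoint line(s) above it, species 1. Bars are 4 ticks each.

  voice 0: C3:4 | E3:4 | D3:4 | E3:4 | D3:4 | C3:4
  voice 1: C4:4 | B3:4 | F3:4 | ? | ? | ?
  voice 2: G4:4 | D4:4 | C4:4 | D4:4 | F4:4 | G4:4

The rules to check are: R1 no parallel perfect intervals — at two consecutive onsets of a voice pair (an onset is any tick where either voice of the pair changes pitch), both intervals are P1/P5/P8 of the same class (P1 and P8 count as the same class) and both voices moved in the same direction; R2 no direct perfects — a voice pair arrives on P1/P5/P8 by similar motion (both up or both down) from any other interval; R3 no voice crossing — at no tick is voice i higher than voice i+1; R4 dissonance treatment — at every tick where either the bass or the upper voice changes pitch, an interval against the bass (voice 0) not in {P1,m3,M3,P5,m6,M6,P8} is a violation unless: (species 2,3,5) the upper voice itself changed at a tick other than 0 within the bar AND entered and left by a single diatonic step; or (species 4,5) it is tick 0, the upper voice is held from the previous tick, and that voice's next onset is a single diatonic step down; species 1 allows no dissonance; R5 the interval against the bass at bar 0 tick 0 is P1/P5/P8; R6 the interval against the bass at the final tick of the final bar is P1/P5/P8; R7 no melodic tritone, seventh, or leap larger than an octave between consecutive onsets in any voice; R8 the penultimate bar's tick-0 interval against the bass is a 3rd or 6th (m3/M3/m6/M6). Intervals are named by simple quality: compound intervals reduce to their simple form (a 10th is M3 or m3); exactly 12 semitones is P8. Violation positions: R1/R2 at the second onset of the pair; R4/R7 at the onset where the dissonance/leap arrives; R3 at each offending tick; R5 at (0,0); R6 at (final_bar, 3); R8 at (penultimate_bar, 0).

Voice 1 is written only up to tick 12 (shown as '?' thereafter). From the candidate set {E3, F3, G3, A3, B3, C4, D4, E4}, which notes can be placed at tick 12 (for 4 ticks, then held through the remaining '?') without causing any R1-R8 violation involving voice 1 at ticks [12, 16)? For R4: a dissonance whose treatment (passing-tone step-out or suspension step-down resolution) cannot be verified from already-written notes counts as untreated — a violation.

{C4, E3}

E3: legal
F3: violates R4
G3: violates R1
A3: violates R4
B3: violates R2,R7
C4: legal
D4: violates R2,R4
E4: violates R2,R3,R7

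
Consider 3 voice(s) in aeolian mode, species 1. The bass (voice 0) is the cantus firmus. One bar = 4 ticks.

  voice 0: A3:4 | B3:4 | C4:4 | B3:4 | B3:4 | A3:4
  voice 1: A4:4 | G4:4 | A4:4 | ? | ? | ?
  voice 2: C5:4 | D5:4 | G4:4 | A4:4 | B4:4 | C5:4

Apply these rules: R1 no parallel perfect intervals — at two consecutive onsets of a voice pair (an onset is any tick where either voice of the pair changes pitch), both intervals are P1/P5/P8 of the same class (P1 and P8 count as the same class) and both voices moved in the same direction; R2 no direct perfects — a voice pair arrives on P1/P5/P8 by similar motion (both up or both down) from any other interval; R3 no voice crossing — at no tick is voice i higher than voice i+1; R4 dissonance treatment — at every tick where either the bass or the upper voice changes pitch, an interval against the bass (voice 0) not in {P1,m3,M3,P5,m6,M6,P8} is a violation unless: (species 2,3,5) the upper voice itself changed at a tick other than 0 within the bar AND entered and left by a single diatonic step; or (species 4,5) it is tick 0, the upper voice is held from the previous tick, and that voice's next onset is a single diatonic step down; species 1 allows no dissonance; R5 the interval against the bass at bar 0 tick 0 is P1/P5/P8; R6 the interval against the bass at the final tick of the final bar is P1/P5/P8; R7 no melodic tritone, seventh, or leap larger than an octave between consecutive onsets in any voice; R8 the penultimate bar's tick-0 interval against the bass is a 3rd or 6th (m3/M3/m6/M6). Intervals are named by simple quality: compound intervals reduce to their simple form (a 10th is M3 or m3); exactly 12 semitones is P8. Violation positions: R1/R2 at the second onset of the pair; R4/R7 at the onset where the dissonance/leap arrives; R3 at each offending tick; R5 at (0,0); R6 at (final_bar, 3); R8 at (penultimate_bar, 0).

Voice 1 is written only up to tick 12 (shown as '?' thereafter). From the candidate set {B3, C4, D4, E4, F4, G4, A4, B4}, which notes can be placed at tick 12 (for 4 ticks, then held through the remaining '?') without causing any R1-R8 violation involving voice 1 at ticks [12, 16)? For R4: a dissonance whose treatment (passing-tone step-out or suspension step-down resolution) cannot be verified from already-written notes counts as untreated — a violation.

{D4, G4}

B3: violates R2,R7
C4: violates R4
D4: legal
E4: violates R4
F4: violates R4
G4: legal
A4: violates R4
B4: violates R3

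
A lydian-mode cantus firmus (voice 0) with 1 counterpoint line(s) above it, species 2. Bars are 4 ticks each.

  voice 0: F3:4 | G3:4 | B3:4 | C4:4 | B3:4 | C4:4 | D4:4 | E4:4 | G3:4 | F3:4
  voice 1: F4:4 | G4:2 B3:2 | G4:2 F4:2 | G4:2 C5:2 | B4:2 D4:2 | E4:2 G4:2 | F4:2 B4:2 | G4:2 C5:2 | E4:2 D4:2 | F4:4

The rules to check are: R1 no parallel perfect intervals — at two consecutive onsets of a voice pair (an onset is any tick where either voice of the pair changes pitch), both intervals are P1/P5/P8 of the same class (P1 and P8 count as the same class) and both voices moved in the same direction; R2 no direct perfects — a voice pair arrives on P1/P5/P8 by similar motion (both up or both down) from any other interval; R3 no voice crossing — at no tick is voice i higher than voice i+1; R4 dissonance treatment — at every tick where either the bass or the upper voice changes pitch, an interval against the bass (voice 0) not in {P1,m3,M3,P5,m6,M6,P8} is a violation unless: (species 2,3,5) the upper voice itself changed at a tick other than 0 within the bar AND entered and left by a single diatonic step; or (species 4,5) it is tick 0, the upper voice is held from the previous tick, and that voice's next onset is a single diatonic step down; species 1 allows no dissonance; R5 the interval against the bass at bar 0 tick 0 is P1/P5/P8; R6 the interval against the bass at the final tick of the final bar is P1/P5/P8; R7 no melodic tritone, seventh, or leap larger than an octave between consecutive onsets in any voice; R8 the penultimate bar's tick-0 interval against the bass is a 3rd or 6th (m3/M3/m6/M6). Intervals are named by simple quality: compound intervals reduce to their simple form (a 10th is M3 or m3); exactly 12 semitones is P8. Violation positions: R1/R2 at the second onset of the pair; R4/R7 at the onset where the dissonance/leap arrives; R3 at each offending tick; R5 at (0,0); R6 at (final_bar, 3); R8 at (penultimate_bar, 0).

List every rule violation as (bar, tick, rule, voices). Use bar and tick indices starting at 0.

bar 0: v0=F3 v1=F4 downbeat P8
bar 1: v0=G3 v1=G4 downbeat P8
bar 2: v0=B3 v1=G4 downbeat m6
bar 3: v0=C4 v1=G4 downbeat P5
bar 4: v0=B3 v1=B4 downbeat P8
bar 5: v0=C4 v1=E4 downbeat M3
bar 6: v0=D4 v1=F4 downbeat m3
bar 7: v0=E4 v1=G4 downbeat m3
bar 8: v0=G3 v1=E4 downbeat M6
bar 9: v0=F3 v1=F4 downbeat P8
  -> R1 @ bar 1 tick 0 v(0, 1): F3/F4 P8 -> G3/G4 P8 similar
  -> R2 @ bar 3 tick 0 v(0, 1): B3/F4 TT -> C4/G4 P5 similar
  -> R1 @ bar 4 tick 0 v(0, 1): C4/C5 P8 -> B3/B4 P8 similar
  -> R7 @ bar 6 tick 2 v(1,): F4->B4 leap 6st

(1, 0, R1, (0, 1))
(3, 0, R2, (0, 1))
(4, 0, R1, (0, 1))
(6, 2, R7, (1,))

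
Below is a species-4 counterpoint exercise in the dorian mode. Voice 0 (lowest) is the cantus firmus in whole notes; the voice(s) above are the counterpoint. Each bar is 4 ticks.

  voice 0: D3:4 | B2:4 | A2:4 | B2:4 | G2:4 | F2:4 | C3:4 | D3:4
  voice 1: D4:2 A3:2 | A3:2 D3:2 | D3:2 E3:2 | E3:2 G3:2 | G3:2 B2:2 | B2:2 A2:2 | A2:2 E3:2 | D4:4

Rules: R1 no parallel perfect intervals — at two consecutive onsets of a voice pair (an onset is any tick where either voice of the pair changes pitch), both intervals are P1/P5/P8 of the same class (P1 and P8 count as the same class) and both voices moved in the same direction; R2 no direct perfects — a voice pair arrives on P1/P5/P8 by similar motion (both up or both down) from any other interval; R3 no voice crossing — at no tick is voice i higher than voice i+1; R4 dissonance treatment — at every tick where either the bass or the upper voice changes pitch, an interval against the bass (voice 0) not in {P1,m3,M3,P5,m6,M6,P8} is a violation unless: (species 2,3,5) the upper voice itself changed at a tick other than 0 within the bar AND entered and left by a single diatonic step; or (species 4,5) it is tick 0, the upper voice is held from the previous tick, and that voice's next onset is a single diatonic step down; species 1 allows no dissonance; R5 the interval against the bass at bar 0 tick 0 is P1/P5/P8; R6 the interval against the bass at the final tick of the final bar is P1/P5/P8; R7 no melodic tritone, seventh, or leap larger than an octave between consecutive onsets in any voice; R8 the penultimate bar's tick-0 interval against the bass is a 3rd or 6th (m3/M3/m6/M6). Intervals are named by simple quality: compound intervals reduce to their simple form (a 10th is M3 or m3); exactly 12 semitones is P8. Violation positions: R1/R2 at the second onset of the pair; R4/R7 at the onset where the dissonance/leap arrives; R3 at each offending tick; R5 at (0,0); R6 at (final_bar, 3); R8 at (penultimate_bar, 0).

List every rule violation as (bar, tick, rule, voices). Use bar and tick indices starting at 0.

(1, 0, R4, (0, 1))
(2, 0, R4, (0, 1))
(3, 0, R4, (0, 1))
(6, 0, R3, (0, 1))
(6, 1, R3, (0, 1))
(7, 0, R2, (0, 1))
(7, 0, R7, (1,))

bar 0: v0=D3 v1=D4 downbeat P8
bar 1: v0=B2 v1=A3 downbeat m7
bar 2: v0=A2 v1=D3 downbeat P4
bar 3: v0=B2 v1=E3 downbeat P4
bar 4: v0=G2 v1=G3 downbeat P8
bar 5: v0=F2 v1=B2 downbeat TT
bar 6: v0=C3 v1=A2 downbeat m3
bar 7: v0=D3 v1=D4 downbeat P8
  -> R4 @ bar 1 tick 0 v(0, 1): B2/A3 m7 untreated
  -> R4 @ bar 2 tick 0 v(0, 1): A2/D3 P4 untreated
  -> R4 @ bar 3 tick 0 v(0, 1): B2/E3 P4 untreated
  -> R3 @ bar 6 tick 0 v(0, 1): C3 above A2
  -> R3 @ bar 6 tick 1 v(0, 1): C3 above A2
  -> R2 @ bar 7 tick 0 v(0, 1): C3/E3 M3 -> D3/D4 P8 similar
  -> R7 @ bar 7 tick 0 v(1,): E3->D4 leap 10st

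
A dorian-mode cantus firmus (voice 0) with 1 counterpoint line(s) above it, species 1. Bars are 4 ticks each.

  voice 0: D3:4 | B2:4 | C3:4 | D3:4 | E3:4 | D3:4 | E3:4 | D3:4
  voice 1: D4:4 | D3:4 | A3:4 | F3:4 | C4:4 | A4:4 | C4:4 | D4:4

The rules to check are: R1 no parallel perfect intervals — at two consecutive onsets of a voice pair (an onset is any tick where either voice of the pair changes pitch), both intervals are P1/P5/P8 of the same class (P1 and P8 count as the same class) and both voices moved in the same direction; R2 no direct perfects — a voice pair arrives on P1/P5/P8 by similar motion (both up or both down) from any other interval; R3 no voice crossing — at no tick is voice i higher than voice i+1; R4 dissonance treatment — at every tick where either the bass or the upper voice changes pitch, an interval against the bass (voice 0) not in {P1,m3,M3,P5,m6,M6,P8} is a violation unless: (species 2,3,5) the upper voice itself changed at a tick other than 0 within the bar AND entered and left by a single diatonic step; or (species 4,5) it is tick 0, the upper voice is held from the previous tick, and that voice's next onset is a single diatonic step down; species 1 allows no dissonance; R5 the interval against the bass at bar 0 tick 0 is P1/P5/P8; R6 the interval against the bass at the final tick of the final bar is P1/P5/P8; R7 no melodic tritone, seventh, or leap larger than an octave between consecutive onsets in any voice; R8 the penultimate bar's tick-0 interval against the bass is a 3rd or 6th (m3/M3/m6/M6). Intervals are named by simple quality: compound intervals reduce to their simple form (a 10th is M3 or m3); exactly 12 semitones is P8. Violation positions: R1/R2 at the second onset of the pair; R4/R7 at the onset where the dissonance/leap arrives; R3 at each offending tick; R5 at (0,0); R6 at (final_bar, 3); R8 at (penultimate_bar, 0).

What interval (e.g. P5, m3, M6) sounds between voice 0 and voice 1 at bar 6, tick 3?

voice 0=E3 voice 1=C4 -> m6

m6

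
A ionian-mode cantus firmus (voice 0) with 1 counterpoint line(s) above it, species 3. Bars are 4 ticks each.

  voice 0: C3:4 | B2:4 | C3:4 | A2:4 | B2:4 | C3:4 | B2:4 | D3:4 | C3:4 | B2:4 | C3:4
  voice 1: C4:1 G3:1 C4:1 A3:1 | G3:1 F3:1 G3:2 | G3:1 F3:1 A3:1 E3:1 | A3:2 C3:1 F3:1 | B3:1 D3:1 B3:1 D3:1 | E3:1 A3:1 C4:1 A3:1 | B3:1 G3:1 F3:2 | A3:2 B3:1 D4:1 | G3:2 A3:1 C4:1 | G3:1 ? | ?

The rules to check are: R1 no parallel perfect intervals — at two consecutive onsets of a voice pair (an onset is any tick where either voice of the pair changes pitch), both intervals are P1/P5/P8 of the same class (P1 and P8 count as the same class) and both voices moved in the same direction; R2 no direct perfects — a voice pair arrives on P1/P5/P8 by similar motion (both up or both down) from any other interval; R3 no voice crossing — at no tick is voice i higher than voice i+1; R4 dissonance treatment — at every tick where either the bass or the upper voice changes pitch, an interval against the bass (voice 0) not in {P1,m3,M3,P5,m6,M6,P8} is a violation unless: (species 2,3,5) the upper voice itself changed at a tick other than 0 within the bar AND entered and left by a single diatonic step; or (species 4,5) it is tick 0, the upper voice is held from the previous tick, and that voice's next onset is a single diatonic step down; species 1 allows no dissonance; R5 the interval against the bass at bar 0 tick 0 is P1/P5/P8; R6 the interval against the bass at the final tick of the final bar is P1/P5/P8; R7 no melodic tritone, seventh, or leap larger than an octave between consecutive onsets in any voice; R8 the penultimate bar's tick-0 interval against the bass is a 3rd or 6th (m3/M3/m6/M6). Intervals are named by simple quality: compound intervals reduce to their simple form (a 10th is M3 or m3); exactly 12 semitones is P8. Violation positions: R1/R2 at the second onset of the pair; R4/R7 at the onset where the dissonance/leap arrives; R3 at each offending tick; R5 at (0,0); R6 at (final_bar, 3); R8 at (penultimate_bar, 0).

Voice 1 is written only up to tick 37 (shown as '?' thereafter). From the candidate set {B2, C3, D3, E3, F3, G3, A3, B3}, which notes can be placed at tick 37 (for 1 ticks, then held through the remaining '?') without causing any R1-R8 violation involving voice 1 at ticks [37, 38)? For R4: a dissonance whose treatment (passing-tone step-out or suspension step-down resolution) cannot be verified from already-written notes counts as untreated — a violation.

B2: legal
C3: violates R4
D3: legal
E3: violates R4
F3: violates R4
G3: legal
A3: violates R4
B3: legal

{B2, B3, D3, G3}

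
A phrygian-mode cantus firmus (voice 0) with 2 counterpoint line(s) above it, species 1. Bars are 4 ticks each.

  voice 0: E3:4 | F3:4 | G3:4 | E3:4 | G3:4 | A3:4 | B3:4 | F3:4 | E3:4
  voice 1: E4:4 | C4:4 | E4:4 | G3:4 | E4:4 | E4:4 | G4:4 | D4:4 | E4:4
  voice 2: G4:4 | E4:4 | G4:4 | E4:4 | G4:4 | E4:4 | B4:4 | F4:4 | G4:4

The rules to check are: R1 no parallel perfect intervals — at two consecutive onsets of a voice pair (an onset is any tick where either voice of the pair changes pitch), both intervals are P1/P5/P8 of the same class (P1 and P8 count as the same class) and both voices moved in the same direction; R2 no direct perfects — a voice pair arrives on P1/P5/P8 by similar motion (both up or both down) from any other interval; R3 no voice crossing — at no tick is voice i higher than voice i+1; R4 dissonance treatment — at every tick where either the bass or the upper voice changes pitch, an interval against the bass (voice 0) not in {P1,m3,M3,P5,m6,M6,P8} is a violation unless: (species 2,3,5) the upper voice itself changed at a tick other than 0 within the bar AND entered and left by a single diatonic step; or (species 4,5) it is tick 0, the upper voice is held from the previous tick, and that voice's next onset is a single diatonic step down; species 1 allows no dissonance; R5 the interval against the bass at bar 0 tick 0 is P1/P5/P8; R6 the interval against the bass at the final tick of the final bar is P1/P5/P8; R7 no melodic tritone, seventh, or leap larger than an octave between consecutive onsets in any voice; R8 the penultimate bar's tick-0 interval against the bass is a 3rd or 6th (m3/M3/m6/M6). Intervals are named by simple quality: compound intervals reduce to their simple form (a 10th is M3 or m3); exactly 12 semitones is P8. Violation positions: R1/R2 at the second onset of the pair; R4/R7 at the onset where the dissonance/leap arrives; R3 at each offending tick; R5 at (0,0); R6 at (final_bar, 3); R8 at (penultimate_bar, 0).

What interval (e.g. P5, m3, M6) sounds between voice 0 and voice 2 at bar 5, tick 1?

voice 0=A3 voice 2=E4 -> P5

P5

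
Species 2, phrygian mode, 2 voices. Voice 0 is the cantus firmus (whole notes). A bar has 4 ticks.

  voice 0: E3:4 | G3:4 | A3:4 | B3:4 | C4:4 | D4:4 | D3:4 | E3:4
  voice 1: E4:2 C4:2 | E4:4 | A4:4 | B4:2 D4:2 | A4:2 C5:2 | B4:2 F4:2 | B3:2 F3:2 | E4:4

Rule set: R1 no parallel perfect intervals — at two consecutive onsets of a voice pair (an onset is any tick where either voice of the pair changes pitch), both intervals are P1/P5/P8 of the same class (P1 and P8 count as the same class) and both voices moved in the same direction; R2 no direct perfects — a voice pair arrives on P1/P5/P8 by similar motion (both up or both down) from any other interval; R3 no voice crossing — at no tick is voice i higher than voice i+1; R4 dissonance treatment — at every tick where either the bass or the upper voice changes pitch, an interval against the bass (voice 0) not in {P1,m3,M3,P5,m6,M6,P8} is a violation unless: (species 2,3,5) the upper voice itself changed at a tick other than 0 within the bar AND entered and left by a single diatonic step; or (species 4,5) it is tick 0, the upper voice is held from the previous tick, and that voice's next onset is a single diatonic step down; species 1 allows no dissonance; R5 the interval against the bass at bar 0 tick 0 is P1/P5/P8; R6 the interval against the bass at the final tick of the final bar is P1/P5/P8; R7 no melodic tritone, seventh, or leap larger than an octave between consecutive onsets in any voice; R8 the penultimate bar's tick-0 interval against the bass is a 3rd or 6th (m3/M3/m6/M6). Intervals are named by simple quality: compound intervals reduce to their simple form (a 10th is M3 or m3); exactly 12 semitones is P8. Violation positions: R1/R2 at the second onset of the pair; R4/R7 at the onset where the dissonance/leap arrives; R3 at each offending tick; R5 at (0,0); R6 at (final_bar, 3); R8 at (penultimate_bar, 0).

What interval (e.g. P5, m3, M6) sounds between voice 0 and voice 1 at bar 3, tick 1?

voice 0=B3 voice 1=B4 -> P8

P8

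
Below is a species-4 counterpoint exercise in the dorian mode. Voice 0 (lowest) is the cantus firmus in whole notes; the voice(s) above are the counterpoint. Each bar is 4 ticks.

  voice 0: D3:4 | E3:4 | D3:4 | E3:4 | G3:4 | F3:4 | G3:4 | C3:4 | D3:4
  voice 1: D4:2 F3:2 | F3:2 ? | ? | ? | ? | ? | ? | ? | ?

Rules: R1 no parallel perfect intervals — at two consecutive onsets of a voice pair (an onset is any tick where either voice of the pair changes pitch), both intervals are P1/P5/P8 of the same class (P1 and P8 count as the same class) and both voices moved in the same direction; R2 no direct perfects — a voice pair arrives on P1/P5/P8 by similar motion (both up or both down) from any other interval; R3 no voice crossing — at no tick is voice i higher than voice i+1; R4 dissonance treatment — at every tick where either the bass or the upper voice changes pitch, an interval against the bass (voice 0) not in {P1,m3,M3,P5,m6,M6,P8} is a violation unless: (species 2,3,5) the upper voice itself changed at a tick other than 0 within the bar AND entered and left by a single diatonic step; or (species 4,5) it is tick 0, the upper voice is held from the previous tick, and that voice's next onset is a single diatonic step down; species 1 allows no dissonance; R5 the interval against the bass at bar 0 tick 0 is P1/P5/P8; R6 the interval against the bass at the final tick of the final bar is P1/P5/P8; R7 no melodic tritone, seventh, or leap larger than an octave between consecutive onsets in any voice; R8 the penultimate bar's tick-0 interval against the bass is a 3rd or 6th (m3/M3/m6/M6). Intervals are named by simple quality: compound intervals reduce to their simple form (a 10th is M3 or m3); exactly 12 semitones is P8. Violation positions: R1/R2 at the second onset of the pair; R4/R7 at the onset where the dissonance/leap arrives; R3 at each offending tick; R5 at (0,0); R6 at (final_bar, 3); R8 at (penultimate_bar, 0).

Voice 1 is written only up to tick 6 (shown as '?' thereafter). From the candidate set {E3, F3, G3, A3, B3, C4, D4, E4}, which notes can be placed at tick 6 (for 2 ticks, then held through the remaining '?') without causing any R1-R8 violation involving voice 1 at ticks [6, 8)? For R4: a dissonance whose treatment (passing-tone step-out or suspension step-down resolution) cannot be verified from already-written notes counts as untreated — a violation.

{C4, E3, F3, G3}

E3: legal
F3: legal
G3: legal
A3: violates R4
B3: violates R7
C4: legal
D4: violates R4
E4: violates R7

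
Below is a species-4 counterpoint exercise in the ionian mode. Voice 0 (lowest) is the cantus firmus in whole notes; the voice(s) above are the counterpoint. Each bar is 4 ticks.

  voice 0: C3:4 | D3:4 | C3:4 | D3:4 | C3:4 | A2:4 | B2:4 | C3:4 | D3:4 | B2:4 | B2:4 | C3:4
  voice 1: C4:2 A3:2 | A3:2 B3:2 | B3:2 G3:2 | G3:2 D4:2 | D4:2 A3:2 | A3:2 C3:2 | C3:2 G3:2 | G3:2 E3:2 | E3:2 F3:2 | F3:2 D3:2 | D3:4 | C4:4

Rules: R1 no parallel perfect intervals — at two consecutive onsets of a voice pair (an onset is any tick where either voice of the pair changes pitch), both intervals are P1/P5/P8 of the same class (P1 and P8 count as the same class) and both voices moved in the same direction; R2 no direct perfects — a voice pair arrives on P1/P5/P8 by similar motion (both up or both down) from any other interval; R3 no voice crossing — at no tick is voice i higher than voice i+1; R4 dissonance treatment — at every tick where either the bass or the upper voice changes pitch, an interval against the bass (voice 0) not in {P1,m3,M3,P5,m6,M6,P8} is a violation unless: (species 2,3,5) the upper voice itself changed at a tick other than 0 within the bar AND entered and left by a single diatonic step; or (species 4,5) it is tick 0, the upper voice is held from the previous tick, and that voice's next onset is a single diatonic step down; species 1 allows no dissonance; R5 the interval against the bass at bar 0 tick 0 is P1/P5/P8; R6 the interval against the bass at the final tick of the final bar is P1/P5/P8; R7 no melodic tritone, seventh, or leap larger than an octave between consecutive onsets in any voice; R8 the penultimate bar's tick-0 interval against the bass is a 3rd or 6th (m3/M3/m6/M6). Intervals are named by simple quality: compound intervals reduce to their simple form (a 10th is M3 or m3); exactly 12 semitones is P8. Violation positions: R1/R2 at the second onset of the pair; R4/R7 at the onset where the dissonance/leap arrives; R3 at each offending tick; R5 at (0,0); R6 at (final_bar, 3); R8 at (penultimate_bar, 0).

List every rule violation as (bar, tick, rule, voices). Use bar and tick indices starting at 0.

(2, 0, R4, (0, 1))
(3, 0, R4, (0, 1))
(4, 0, R4, (0, 1))
(6, 0, R4, (0, 1))
(8, 0, R4, (0, 1))
(9, 0, R4, (0, 1))
(11, 0, R2, (0, 1))
(11, 0, R7, (1,))

bar 0: v0=C3 v1=C4 downbeat P8
bar 1: v0=D3 v1=A3 downbeat P5
bar 2: v0=C3 v1=B3 downbeat M7
bar 3: v0=D3 v1=G3 downbeat P4
bar 4: v0=C3 v1=D4 downbeat M2
bar 5: v0=A2 v1=A3 downbeat P8
bar 6: v0=B2 v1=C3 downbeat m2
bar 7: v0=C3 v1=G3 downbeat P5
bar 8: v0=D3 v1=E3 downbeat M2
bar 9: v0=B2 v1=F3 downbeat TT
bar 10: v0=B2 v1=D3 downbeat m3
bar 11: v0=C3 v1=C4 downbeat P8
  -> R4 @ bar 2 tick 0 v(0, 1): C3/B3 M7 untreated
  -> R4 @ bar 3 tick 0 v(0, 1): D3/G3 P4 untreated
  -> R4 @ bar 4 tick 0 v(0, 1): C3/D4 M2 untreated
  -> R4 @ bar 6 tick 0 v(0, 1): B2/C3 m2 untreated
  -> R4 @ bar 8 tick 0 v(0, 1): D3/E3 M2 untreated
  -> R4 @ bar 9 tick 0 v(0, 1): B2/F3 TT untreated
  -> R2 @ bar 11 tick 0 v(0, 1): B2/D3 m3 -> C3/C4 P8 similar
  -> R7 @ bar 11 tick 0 v(1,): D3->C4 leap 10st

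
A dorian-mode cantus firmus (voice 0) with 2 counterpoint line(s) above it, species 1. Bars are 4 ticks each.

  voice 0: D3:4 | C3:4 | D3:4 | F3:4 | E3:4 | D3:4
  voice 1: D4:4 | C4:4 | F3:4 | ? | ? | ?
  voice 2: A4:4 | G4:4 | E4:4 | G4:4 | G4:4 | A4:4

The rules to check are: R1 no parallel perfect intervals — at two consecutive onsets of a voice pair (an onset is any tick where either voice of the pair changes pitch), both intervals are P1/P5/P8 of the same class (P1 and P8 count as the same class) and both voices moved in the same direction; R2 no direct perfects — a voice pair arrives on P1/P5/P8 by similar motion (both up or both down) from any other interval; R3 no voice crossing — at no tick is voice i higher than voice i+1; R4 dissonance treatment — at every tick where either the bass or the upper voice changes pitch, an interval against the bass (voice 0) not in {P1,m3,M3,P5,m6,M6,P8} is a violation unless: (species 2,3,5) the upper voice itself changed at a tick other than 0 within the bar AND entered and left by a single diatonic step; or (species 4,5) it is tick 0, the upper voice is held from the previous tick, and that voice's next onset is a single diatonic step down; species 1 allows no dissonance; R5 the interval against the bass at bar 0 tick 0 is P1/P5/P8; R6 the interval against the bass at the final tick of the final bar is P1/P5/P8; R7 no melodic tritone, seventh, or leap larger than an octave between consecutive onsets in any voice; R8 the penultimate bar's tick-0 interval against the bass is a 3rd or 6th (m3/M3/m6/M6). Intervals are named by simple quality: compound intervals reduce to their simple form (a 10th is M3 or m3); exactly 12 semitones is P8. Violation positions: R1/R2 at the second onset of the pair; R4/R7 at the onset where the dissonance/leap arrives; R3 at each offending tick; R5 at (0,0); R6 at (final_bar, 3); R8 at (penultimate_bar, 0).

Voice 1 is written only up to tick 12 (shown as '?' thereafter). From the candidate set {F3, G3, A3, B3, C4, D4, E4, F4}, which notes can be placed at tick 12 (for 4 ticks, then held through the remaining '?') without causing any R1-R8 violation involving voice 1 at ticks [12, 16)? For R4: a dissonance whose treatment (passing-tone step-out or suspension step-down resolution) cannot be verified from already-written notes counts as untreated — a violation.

{A3, D4, F3}

F3: legal
G3: violates R2,R4
A3: legal
B3: violates R4,R7
C4: violates R2
D4: legal
E4: violates R4,R7
F4: violates R2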